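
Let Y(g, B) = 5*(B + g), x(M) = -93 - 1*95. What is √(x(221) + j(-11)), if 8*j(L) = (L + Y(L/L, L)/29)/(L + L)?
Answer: I*√305979377/1276 ≈ 13.709*I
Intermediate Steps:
x(M) = -188 (x(M) = -93 - 95 = -188)
Y(g, B) = 5*B + 5*g
j(L) = (5/29 + 34*L/29)/(16*L) (j(L) = ((L + (5*L + 5*(L/L))/29)/(L + L))/8 = ((L + (5*L + 5*1)*(1/29))/((2*L)))/8 = ((L + (5*L + 5)*(1/29))*(1/(2*L)))/8 = ((L + (5 + 5*L)*(1/29))*(1/(2*L)))/8 = ((L + (5/29 + 5*L/29))*(1/(2*L)))/8 = ((5/29 + 34*L/29)*(1/(2*L)))/8 = ((5/29 + 34*L/29)/(2*L))/8 = (5/29 + 34*L/29)/(16*L))
√(x(221) + j(-11)) = √(-188 + (1/464)*(5 + 34*(-11))/(-11)) = √(-188 + (1/464)*(-1/11)*(5 - 374)) = √(-188 + (1/464)*(-1/11)*(-369)) = √(-188 + 369/5104) = √(-959183/5104) = I*√305979377/1276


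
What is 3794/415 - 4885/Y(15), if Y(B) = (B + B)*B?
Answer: -12799/7470 ≈ -1.7134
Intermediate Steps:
Y(B) = 2*B² (Y(B) = (2*B)*B = 2*B²)
3794/415 - 4885/Y(15) = 3794/415 - 4885/(2*15²) = 3794*(1/415) - 4885/(2*225) = 3794/415 - 4885/450 = 3794/415 - 4885*1/450 = 3794/415 - 977/90 = -12799/7470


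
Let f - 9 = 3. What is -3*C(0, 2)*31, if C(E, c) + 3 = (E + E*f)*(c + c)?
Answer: 279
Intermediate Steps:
f = 12 (f = 9 + 3 = 12)
C(E, c) = -3 + 26*E*c (C(E, c) = -3 + (E + E*12)*(c + c) = -3 + (E + 12*E)*(2*c) = -3 + (13*E)*(2*c) = -3 + 26*E*c)
-3*C(0, 2)*31 = -3*(-3 + 26*0*2)*31 = -3*(-3 + 0)*31 = -3*(-3)*31 = 9*31 = 279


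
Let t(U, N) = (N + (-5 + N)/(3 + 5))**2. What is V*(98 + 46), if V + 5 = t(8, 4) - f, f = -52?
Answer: 35721/4 ≈ 8930.3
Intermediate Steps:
t(U, N) = (-5/8 + 9*N/8)**2 (t(U, N) = (N + (-5 + N)/8)**2 = (N + (-5 + N)*(1/8))**2 = (N + (-5/8 + N/8))**2 = (-5/8 + 9*N/8)**2)
V = 3969/64 (V = -5 + ((-5 + 9*4)**2/64 - 1*(-52)) = -5 + ((-5 + 36)**2/64 + 52) = -5 + ((1/64)*31**2 + 52) = -5 + ((1/64)*961 + 52) = -5 + (961/64 + 52) = -5 + 4289/64 = 3969/64 ≈ 62.016)
V*(98 + 46) = 3969*(98 + 46)/64 = (3969/64)*144 = 35721/4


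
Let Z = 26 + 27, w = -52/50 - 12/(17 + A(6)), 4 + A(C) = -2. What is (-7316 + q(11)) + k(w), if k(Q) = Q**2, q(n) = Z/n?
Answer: -552564729/75625 ≈ -7306.6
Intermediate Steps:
A(C) = -6 (A(C) = -4 - 2 = -6)
w = -586/275 (w = -52/50 - 12/(17 - 6) = -52*1/50 - 12/11 = -26/25 - 12*1/11 = -26/25 - 12/11 = -586/275 ≈ -2.1309)
Z = 53
q(n) = 53/n
(-7316 + q(11)) + k(w) = (-7316 + 53/11) + (-586/275)**2 = (-7316 + 53*(1/11)) + 343396/75625 = (-7316 + 53/11) + 343396/75625 = -80423/11 + 343396/75625 = -552564729/75625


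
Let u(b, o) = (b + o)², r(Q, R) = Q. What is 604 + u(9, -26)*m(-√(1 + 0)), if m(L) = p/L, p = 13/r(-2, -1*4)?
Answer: 4965/2 ≈ 2482.5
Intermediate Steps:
p = -13/2 (p = 13/(-2) = 13*(-½) = -13/2 ≈ -6.5000)
m(L) = -13/(2*L)
604 + u(9, -26)*m(-√(1 + 0)) = 604 + (9 - 26)²*(-13*(-1/√(1 + 0))/2) = 604 + (-17)²*(-13/(2*((-√1)))) = 604 + 289*(-13/(2*((-1*1)))) = 604 + 289*(-13/2/(-1)) = 604 + 289*(-13/2*(-1)) = 604 + 289*(13/2) = 604 + 3757/2 = 4965/2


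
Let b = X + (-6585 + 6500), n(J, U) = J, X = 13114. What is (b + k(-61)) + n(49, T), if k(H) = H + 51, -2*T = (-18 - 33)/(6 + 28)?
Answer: 13068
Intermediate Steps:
T = ¾ (T = -(-18 - 33)/(2*(6 + 28)) = -(-51)/(2*34) = -½*(-3/2) = ¾ ≈ 0.75000)
k(H) = 51 + H
b = 13029 (b = 13114 + (-6585 + 6500) = 13114 - 85 = 13029)
(b + k(-61)) + n(49, T) = (13029 + (51 - 61)) + 49 = (13029 - 10) + 49 = 13019 + 49 = 13068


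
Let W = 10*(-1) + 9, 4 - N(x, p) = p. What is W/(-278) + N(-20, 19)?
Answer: -4169/278 ≈ -14.996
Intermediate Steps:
N(x, p) = 4 - p
W = -1 (W = -10 + 9 = -1)
W/(-278) + N(-20, 19) = -1/(-278) + (4 - 1*19) = -1*(-1/278) + (4 - 19) = 1/278 - 15 = -4169/278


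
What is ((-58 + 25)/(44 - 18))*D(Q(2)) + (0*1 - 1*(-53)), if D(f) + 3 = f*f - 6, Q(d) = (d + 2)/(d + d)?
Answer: 821/13 ≈ 63.154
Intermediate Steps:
Q(d) = (2 + d)/(2*d) (Q(d) = (2 + d)/((2*d)) = (2 + d)*(1/(2*d)) = (2 + d)/(2*d))
D(f) = -9 + f² (D(f) = -3 + (f*f - 6) = -3 + (f² - 6) = -3 + (-6 + f²) = -9 + f²)
((-58 + 25)/(44 - 18))*D(Q(2)) + (0*1 - 1*(-53)) = ((-58 + 25)/(44 - 18))*(-9 + ((½)*(2 + 2)/2)²) + (0*1 - 1*(-53)) = (-33/26)*(-9 + ((½)*(½)*4)²) + (0 + 53) = (-33*1/26)*(-9 + 1²) + 53 = -33*(-9 + 1)/26 + 53 = -33/26*(-8) + 53 = 132/13 + 53 = 821/13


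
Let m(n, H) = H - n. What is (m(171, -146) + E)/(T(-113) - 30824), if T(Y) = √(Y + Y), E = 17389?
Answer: -263113664/475059601 - 8536*I*√226/475059601 ≈ -0.55385 - 0.00027012*I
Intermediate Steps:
T(Y) = √2*√Y (T(Y) = √(2*Y) = √2*√Y)
(m(171, -146) + E)/(T(-113) - 30824) = ((-146 - 1*171) + 17389)/(√2*√(-113) - 30824) = ((-146 - 171) + 17389)/(√2*(I*√113) - 30824) = (-317 + 17389)/(I*√226 - 30824) = 17072/(-30824 + I*√226)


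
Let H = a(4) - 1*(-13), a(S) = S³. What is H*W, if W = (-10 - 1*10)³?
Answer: -616000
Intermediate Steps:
W = -8000 (W = (-10 - 10)³ = (-20)³ = -8000)
H = 77 (H = 4³ - 1*(-13) = 64 + 13 = 77)
H*W = 77*(-8000) = -616000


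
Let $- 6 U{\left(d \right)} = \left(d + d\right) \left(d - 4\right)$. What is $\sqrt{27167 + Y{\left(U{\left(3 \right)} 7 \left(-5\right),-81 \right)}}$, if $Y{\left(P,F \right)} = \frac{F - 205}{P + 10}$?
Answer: $\frac{\sqrt{679461}}{5} \approx 164.86$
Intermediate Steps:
$U{\left(d \right)} = - \frac{d \left(-4 + d\right)}{3}$ ($U{\left(d \right)} = - \frac{\left(d + d\right) \left(d - 4\right)}{6} = - \frac{2 d \left(-4 + d\right)}{6} = - \frac{d \left(-4 + d\right)}{3}$)
$Y{\left(P,F \right)} = \frac{-205 + F}{10 + P}$
$\sqrt{27167 + Y{\left(U{\left(3 \right)} 7 \left(-5\right),-81 \right)}} = \sqrt{27167 + \frac{-205 - 81}{10 + \frac{1}{3} \cdot 3 \left(4 - 3\right) 7 \left(-5\right)}} = \sqrt{27167 + \frac{1}{10 + \frac{1}{3} \cdot 3 \left(4 - 3\right) 7 \left(-5\right)} \left(-286\right)} = \sqrt{27167 + \frac{1}{10 + \frac{1}{3} \cdot 3 \cdot 1 \cdot 7 \left(-5\right)} \left(-286\right)} = \sqrt{27167 + \frac{1}{10 + 1 \cdot 7 \left(-5\right)} \left(-286\right)} = \sqrt{27167 + \frac{1}{10 + 7 \left(-5\right)} \left(-286\right)} = \sqrt{27167 + \frac{1}{10 - 35} \left(-286\right)} = \sqrt{27167 + \frac{1}{-25} \left(-286\right)} = \sqrt{27167 - - \frac{286}{25}} = \sqrt{27167 + \frac{286}{25}} = \sqrt{\frac{679461}{25}} = \frac{\sqrt{679461}}{5}$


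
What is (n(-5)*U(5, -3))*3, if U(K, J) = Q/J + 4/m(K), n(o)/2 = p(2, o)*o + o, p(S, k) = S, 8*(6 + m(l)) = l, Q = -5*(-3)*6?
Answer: 118980/43 ≈ 2767.0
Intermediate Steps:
Q = 90 (Q = 15*6 = 90)
m(l) = -6 + l/8
n(o) = 6*o (n(o) = 2*(2*o + o) = 2*(3*o) = 6*o)
U(K, J) = 4/(-6 + K/8) + 90/J (U(K, J) = 90/J + 4/(-6 + K/8) = 4/(-6 + K/8) + 90/J)
(n(-5)*U(5, -3))*3 = ((6*(-5))*(2*(-2160 + 16*(-3) + 45*5)/(-3*(-48 + 5))))*3 = -60*(-1)*(-2160 - 48 + 225)/(3*(-43))*3 = -60*(-1)*(-1)*(-1983)/(3*43)*3 = -30*(-1322/43)*3 = (39660/43)*3 = 118980/43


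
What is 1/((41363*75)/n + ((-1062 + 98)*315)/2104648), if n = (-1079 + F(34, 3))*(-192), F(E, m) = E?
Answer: 26458432/405273515 ≈ 0.065285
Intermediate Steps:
n = 200640 (n = (-1079 + 34)*(-192) = -1045*(-192) = 200640)
1/((41363*75)/n + ((-1062 + 98)*315)/2104648) = 1/((41363*75)/200640 + ((-1062 + 98)*315)/2104648) = 1/(3102225*(1/200640) - 964*315*(1/2104648)) = 1/(10885/704 - 303660*1/2104648) = 1/(10885/704 - 10845/75166) = 1/(405273515/26458432) = 26458432/405273515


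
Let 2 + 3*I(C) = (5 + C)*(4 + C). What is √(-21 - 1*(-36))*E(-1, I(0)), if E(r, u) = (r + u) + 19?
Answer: 24*√15 ≈ 92.952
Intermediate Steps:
I(C) = -⅔ + (4 + C)*(5 + C)/3 (I(C) = -⅔ + ((5 + C)*(4 + C))/3 = -⅔ + ((4 + C)*(5 + C))/3 = -⅔ + (4 + C)*(5 + C)/3)
E(r, u) = 19 + r + u
√(-21 - 1*(-36))*E(-1, I(0)) = √(-21 - 1*(-36))*(19 - 1 + (6 + 3*0 + (⅓)*0²)) = √(-21 + 36)*(19 - 1 + (6 + 0 + (⅓)*0)) = √15*(19 - 1 + (6 + 0 + 0)) = √15*(19 - 1 + 6) = √15*24 = 24*√15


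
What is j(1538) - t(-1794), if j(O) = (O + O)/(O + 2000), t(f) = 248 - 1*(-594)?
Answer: -1487960/1769 ≈ -841.13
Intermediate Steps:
t(f) = 842 (t(f) = 248 + 594 = 842)
j(O) = 2*O/(2000 + O) (j(O) = (2*O)/(2000 + O) = 2*O/(2000 + O))
j(1538) - t(-1794) = 2*1538/(2000 + 1538) - 1*842 = 2*1538/3538 - 842 = 2*1538*(1/3538) - 842 = 1538/1769 - 842 = -1487960/1769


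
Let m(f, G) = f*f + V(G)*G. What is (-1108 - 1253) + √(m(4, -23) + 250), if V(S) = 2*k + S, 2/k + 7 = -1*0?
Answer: -2361 + √39599/7 ≈ -2332.6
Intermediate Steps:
k = -2/7 (k = 2/(-7 - 1*0) = 2/(-7 + 0) = 2/(-7) = 2*(-⅐) = -2/7 ≈ -0.28571)
V(S) = -4/7 + S (V(S) = 2*(-2/7) + S = -4/7 + S)
m(f, G) = f² + G*(-4/7 + G) (m(f, G) = f*f + (-4/7 + G)*G = f² + G*(-4/7 + G))
(-1108 - 1253) + √(m(4, -23) + 250) = (-1108 - 1253) + √(((-23)² + 4² - 4/7*(-23)) + 250) = -2361 + √((529 + 16 + 92/7) + 250) = -2361 + √(3907/7 + 250) = -2361 + √(5657/7) = -2361 + √39599/7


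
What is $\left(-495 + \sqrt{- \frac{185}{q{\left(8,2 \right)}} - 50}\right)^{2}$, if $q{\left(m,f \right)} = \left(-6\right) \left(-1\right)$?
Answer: $\frac{\left(2970 - i \sqrt{2910}\right)^{2}}{36} \approx 2.4494 \cdot 10^{5} - 8900.8 i$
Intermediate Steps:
$q{\left(m,f \right)} = 6$
$\left(-495 + \sqrt{- \frac{185}{q{\left(8,2 \right)}} - 50}\right)^{2} = \left(-495 + \sqrt{- \frac{185}{6} - 50}\right)^{2} = \left(-495 + \sqrt{- \frac{485}{6}}\right)^{2} = \left(-495 + \frac{i \sqrt{2910}}{6}\right)^{2}$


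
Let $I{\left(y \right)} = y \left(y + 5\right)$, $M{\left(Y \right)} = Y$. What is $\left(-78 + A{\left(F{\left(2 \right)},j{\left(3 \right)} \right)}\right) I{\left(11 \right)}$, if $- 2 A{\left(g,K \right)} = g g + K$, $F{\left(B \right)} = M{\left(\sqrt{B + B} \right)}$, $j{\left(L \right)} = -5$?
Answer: $-13640$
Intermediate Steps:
$I{\left(y \right)} = y \left(5 + y\right)$
$F{\left(B \right)} = \sqrt{2} \sqrt{B}$ ($F{\left(B \right)} = \sqrt{B + B} = \sqrt{2 B} = \sqrt{2} \sqrt{B}$)
$A{\left(g,K \right)} = - \frac{K}{2} - \frac{g^{2}}{2}$ ($A{\left(g,K \right)} = - \frac{g g + K}{2} = - \frac{g^{2} + K}{2} = - \frac{K + g^{2}}{2} = - \frac{K}{2} - \frac{g^{2}}{2}$)
$\left(-78 + A{\left(F{\left(2 \right)},j{\left(3 \right)} \right)}\right) I{\left(11 \right)} = \left(-78 - \left(- \frac{5}{2} + \frac{\left(\sqrt{2} \sqrt{2}\right)^{2}}{2}\right)\right) 11 \left(5 + 11\right) = \left(-78 + \left(\frac{5}{2} - \frac{2^{2}}{2}\right)\right) 11 \cdot 16 = \left(-78 + \left(\frac{5}{2} - 2\right)\right) 176 = \left(-78 + \frac{1}{2}\right) 176 = \left(- \frac{155}{2}\right) 176 = -13640$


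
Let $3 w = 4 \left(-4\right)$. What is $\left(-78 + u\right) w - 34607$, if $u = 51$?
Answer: $-34463$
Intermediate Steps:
$w = - \frac{16}{3}$ ($w = \frac{4 \left(-4\right)}{3} = \frac{1}{3} \left(-16\right) = - \frac{16}{3} \approx -5.3333$)
$\left(-78 + u\right) w - 34607 = \left(-78 + 51\right) \left(- \frac{16}{3}\right) - 34607 = \left(-27\right) \left(- \frac{16}{3}\right) - 34607 = 144 - 34607 = -34463$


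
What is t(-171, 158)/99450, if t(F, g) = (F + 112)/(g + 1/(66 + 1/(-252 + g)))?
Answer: -365977/97477707600 ≈ -3.7545e-6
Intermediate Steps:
t(F, g) = (112 + F)/(g + 1/(66 + 1/(-252 + g)))
t(-171, 158)/99450 = ((1862672 - 7392*158 + 16631*(-171) - 66*(-171)*158)/(2*(126 - 33*158² + 8315*158)))/99450 = ((1862672 - 1167936 - 2843901 + 1783188)/(2*(126 - 33*24964 + 1313770)))*(1/99450) = ((½)*(-365977)/(126 - 823812 + 1313770))*(1/99450) = ((½)*(-365977)/490084)*(1/99450) = ((½)*(1/490084)*(-365977))*(1/99450) = -365977/980168*1/99450 = -365977/97477707600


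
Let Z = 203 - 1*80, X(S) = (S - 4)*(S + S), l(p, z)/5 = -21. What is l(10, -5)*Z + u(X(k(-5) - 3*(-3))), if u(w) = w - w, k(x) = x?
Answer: -12915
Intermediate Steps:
l(p, z) = -105 (l(p, z) = 5*(-21) = -105)
X(S) = 2*S*(-4 + S) (X(S) = (-4 + S)*(2*S) = 2*S*(-4 + S))
Z = 123 (Z = 203 - 80 = 123)
u(w) = 0
l(10, -5)*Z + u(X(k(-5) - 3*(-3))) = -105*123 + 0 = -12915 + 0 = -12915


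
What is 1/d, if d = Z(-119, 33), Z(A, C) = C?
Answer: 1/33 ≈ 0.030303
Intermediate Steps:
d = 33
1/d = 1/33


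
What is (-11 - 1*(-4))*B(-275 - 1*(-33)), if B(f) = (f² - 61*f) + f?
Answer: -511588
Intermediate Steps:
B(f) = f² - 60*f
(-11 - 1*(-4))*B(-275 - 1*(-33)) = (-11 - 1*(-4))*((-275 - 1*(-33))*(-60 + (-275 - 1*(-33)))) = (-11 + 4)*((-275 + 33)*(-60 + (-275 + 33))) = -(-1694)*(-60 - 242) = -(-1694)*(-302) = -7*73084 = -511588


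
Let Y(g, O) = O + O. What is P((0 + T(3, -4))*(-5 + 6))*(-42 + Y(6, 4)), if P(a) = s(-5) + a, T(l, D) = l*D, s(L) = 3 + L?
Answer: 476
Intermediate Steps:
T(l, D) = D*l
P(a) = -2 + a (P(a) = (3 - 5) + a = -2 + a)
Y(g, O) = 2*O
P((0 + T(3, -4))*(-5 + 6))*(-42 + Y(6, 4)) = (-2 + (0 - 4*3)*(-5 + 6))*(-42 + 2*4) = (-2 + (0 - 12)*1)*(-42 + 8) = (-2 - 12*1)*(-34) = (-2 - 12)*(-34) = -14*(-34) = 476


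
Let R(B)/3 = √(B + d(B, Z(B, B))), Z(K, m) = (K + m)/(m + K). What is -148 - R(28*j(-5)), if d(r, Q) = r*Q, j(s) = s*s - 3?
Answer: -148 - 12*√77 ≈ -253.30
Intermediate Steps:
j(s) = -3 + s² (j(s) = s² - 3 = -3 + s²)
Z(K, m) = 1 (Z(K, m) = (K + m)/(K + m) = 1)
d(r, Q) = Q*r
R(B) = 3*√2*√B (R(B) = 3*√(B + 1*B) = 3*√(B + B) = 3*√(2*B) = 3*(√2*√B) = 3*√2*√B)
-148 - R(28*j(-5)) = -148 - 3*√2*√(28*(-3 + (-5)²)) = -148 - 3*√2*√(28*(-3 + 25)) = -148 - 3*√2*√(28*22) = -148 - 3*√2*√616 = -148 - 3*√2*2*√154 = -148 - 12*√77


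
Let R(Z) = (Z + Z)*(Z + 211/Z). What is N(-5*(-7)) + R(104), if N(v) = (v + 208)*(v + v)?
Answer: 39064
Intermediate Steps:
N(v) = 2*v*(208 + v) (N(v) = (208 + v)*(2*v) = 2*v*(208 + v))
R(Z) = 2*Z*(Z + 211/Z) (R(Z) = (2*Z)*(Z + 211/Z) = 2*Z*(Z + 211/Z))
N(-5*(-7)) + R(104) = 2*(-5*(-7))*(208 - 5*(-7)) + (422 + 2*104²) = 2*35*(208 + 35) + (422 + 2*10816) = 2*35*243 + (422 + 21632) = 17010 + 22054 = 39064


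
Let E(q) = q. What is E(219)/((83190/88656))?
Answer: 3235944/13865 ≈ 233.39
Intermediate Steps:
E(219)/((83190/88656)) = 219/((83190/88656)) = 219/((83190*(1/88656))) = 219/(13865/14776) = 219*(14776/13865) = 3235944/13865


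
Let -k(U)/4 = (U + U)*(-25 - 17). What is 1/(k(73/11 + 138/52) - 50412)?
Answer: -143/6762540 ≈ -2.1146e-5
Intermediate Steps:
k(U) = 336*U (k(U) = -4*(U + U)*(-25 - 17) = -4*2*U*(-42) = -(-336)*U = 336*U)
1/(k(73/11 + 138/52) - 50412) = 1/(336*(73/11 + 138/52) - 50412) = 1/(336*(73*(1/11) + 138*(1/52)) - 50412) = 1/(336*(73/11 + 69/26) - 50412) = 1/(336*(2657/286) - 50412) = 1/(446376/143 - 50412) = 1/(-6762540/143) = -143/6762540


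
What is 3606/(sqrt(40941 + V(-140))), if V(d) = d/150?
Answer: 3606*sqrt(9211515)/614101 ≈ 17.822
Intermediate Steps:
V(d) = d/150 (V(d) = d*(1/150) = d/150)
3606/(sqrt(40941 + V(-140))) = 3606/(sqrt(40941 + (1/150)*(-140))) = 3606/(sqrt(40941 - 14/15)) = 3606/(sqrt(614101/15)) = 3606/((sqrt(9211515)/15)) = 3606*(sqrt(9211515)/614101) = 3606*sqrt(9211515)/614101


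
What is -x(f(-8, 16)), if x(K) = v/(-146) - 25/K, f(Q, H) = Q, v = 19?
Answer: -1749/584 ≈ -2.9949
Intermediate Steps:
x(K) = -19/146 - 25/K (x(K) = 19/(-146) - 25/K = 19*(-1/146) - 25/K = -19/146 - 25/K)
-x(f(-8, 16)) = -(-19/146 - 25/(-8)) = -(-19/146 - 25*(-1/8)) = -(-19/146 + 25/8) = -1*1749/584 = -1749/584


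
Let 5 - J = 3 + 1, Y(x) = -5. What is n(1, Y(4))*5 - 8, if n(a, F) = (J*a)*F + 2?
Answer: -23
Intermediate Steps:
J = 1 (J = 5 - (3 + 1) = 5 - 1*4 = 5 - 4 = 1)
n(a, F) = 2 + F*a (n(a, F) = (1*a)*F + 2 = a*F + 2 = F*a + 2 = 2 + F*a)
n(1, Y(4))*5 - 8 = (2 - 5*1)*5 - 8 = (2 - 5)*5 - 8 = -3*5 - 8 = -15 - 8 = -23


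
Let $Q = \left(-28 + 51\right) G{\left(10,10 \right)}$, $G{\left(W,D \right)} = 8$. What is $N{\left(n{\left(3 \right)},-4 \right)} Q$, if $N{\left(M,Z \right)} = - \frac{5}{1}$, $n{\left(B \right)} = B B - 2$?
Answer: $-920$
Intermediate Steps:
$n{\left(B \right)} = -2 + B^{2}$ ($n{\left(B \right)} = B^{2} - 2 = -2 + B^{2}$)
$Q = 184$ ($Q = \left(-28 + 51\right) 8 = 23 \cdot 8 = 184$)
$N{\left(M,Z \right)} = -5$ ($N{\left(M,Z \right)} = \left(-5\right) 1 = -5$)
$N{\left(n{\left(3 \right)},-4 \right)} Q = \left(-5\right) 184 = -920$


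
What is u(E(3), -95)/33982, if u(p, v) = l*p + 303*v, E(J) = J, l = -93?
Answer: -14532/16991 ≈ -0.85528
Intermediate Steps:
u(p, v) = -93*p + 303*v
u(E(3), -95)/33982 = (-93*3 + 303*(-95))/33982 = (-279 - 28785)*(1/33982) = -29064*1/33982 = -14532/16991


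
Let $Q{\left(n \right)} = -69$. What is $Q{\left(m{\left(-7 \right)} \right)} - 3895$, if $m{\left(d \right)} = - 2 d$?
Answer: $-3964$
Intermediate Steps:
$Q{\left(m{\left(-7 \right)} \right)} - 3895 = -69 - 3895 = -3964$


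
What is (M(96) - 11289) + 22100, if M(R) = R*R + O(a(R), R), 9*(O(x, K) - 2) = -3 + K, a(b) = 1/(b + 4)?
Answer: 60118/3 ≈ 20039.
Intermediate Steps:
a(b) = 1/(4 + b)
O(x, K) = 5/3 + K/9 (O(x, K) = 2 + (-3 + K)/9 = 2 + (-1/3 + K/9) = 5/3 + K/9)
M(R) = 5/3 + R**2 + R/9 (M(R) = R*R + (5/3 + R/9) = R**2 + (5/3 + R/9) = 5/3 + R**2 + R/9)
(M(96) - 11289) + 22100 = ((5/3 + 96**2 + (1/9)*96) - 11289) + 22100 = ((5/3 + 9216 + 32/3) - 11289) + 22100 = (27685/3 - 11289) + 22100 = -6182/3 + 22100 = 60118/3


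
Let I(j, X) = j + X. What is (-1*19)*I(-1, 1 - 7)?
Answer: 133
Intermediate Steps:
I(j, X) = X + j
(-1*19)*I(-1, 1 - 7) = (-1*19)*((1 - 7) - 1) = -19*(-6 - 1) = -19*(-7) = 133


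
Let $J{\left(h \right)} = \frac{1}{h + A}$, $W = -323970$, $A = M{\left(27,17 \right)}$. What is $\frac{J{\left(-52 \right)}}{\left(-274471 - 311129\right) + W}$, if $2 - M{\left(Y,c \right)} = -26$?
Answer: $\frac{1}{21829680} \approx 4.5809 \cdot 10^{-8}$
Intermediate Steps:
$M{\left(Y,c \right)} = 28$ ($M{\left(Y,c \right)} = 2 - -26 = 2 + 26 = 28$)
$A = 28$
$J{\left(h \right)} = \frac{1}{28 + h}$ ($J{\left(h \right)} = \frac{1}{h + 28} = \frac{1}{28 + h}$)
$\frac{J{\left(-52 \right)}}{\left(-274471 - 311129\right) + W} = \frac{1}{\left(28 - 52\right) \left(\left(-274471 - 311129\right) - 323970\right)} = \frac{1}{\left(-24\right) \left(-585600 - 323970\right)} = - \frac{1}{24 \left(-909570\right)} = \left(- \frac{1}{24}\right) \left(- \frac{1}{909570}\right) = \frac{1}{21829680}$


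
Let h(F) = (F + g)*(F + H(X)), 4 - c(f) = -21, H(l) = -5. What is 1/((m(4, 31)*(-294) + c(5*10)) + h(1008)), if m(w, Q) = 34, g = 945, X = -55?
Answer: 1/1948888 ≈ 5.1311e-7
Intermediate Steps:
c(f) = 25 (c(f) = 4 - 1*(-21) = 4 + 21 = 25)
h(F) = (-5 + F)*(945 + F) (h(F) = (F + 945)*(F - 5) = (945 + F)*(-5 + F) = (-5 + F)*(945 + F))
1/((m(4, 31)*(-294) + c(5*10)) + h(1008)) = 1/((34*(-294) + 25) + (-4725 + 1008² + 940*1008)) = 1/((-9996 + 25) + (-4725 + 1016064 + 947520)) = 1/(-9971 + 1958859) = 1/1948888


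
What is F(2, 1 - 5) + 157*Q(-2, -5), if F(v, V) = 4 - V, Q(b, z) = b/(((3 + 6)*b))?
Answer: 229/9 ≈ 25.444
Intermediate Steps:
Q(b, z) = ⅑ (Q(b, z) = b/((9*b)) = b*(1/(9*b)) = ⅑)
F(2, 1 - 5) + 157*Q(-2, -5) = (4 - (1 - 5)) + 157*(⅑) = (4 - 1*(-4)) + 157/9 = (4 + 4) + 157/9 = 8 + 157/9 = 229/9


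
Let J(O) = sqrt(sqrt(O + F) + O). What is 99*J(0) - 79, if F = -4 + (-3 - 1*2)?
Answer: -79 + 99*sqrt(3)*sqrt(I) ≈ 42.25 + 121.25*I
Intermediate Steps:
F = -9 (F = -4 + (-3 - 2) = -4 - 5 = -9)
J(O) = sqrt(O + sqrt(-9 + O)) (J(O) = sqrt(sqrt(O - 9) + O) = sqrt(sqrt(-9 + O) + O) = sqrt(O + sqrt(-9 + O)))
99*J(0) - 79 = 99*sqrt(0 + sqrt(-9 + 0)) - 79 = 99*sqrt(0 + sqrt(-9)) - 79 = 99*sqrt(0 + 3*I) - 79 = 99*sqrt(3*I) - 79 = 99*(sqrt(3)*sqrt(I)) - 79 = 99*sqrt(3)*sqrt(I) - 79 = -79 + 99*sqrt(3)*sqrt(I)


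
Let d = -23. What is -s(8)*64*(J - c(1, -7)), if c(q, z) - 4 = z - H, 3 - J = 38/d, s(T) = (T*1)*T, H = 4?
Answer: -1097728/23 ≈ -47727.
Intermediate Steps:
s(T) = T**2 (s(T) = T*T = T**2)
J = 107/23 (J = 3 - 38/(-23) = 3 - 38*(-1)/23 = 3 - 1*(-38/23) = 3 + 38/23 = 107/23 ≈ 4.6522)
c(q, z) = z (c(q, z) = 4 + (z - 1*4) = 4 + (z - 4) = 4 + (-4 + z) = z)
-s(8)*64*(J - c(1, -7)) = -8**2*64*(107/23 - 1*(-7)) = -64*64*(107/23 + 7) = -4096*268/23 = -1*1097728/23 = -1097728/23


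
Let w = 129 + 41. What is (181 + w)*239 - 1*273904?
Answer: -190015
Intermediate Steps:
w = 170
(181 + w)*239 - 1*273904 = (181 + 170)*239 - 1*273904 = 351*239 - 273904 = 83889 - 273904 = -190015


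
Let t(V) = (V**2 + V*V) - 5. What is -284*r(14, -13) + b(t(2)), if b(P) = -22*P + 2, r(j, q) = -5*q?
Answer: -18524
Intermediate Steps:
t(V) = -5 + 2*V**2 (t(V) = (V**2 + V**2) - 5 = 2*V**2 - 5 = -5 + 2*V**2)
b(P) = 2 - 22*P
-284*r(14, -13) + b(t(2)) = -(-1420)*(-13) + (2 - 22*(-5 + 2*2**2)) = -284*65 + (2 - 22*(-5 + 2*4)) = -18460 + (2 - 22*(-5 + 8)) = -18460 + (2 - 22*3) = -18460 + (2 - 66) = -18460 - 64 = -18524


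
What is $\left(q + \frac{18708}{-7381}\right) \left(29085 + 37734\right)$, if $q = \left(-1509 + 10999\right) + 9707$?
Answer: $\frac{9466538325831}{7381} \approx 1.2826 \cdot 10^{9}$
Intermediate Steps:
$q = 19197$ ($q = 9490 + 9707 = 19197$)
$\left(q + \frac{18708}{-7381}\right) \left(29085 + 37734\right) = \left(19197 + \frac{18708}{-7381}\right) \left(29085 + 37734\right) = \left(19197 + 18708 \left(- \frac{1}{7381}\right)\right) 66819 = \left(19197 - \frac{18708}{7381}\right) 66819 = \frac{141674349}{7381} \cdot 66819 = \frac{9466538325831}{7381}$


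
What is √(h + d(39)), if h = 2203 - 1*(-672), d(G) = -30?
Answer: √2845 ≈ 53.339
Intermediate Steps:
h = 2875 (h = 2203 + 672 = 2875)
√(h + d(39)) = √(2875 - 30) = √2845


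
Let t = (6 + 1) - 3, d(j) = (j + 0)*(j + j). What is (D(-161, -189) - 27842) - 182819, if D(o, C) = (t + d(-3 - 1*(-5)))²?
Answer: -210517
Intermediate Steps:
d(j) = 2*j² (d(j) = j*(2*j) = 2*j²)
t = 4 (t = 7 - 3 = 4)
D(o, C) = 144 (D(o, C) = (4 + 2*(-3 - 1*(-5))²)² = (4 + 2*(-3 + 5)²)² = (4 + 2*2²)² = (4 + 2*4)² = (4 + 8)² = 12² = 144)
(D(-161, -189) - 27842) - 182819 = (144 - 27842) - 182819 = -27698 - 182819 = -210517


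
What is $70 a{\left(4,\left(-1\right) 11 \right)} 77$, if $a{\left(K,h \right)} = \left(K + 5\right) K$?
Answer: $194040$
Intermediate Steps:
$a{\left(K,h \right)} = K \left(5 + K\right)$ ($a{\left(K,h \right)} = \left(5 + K\right) K = K \left(5 + K\right)$)
$70 a{\left(4,\left(-1\right) 11 \right)} 77 = 70 \cdot 4 \left(5 + 4\right) 77 = 70 \cdot 4 \cdot 9 \cdot 77 = 70 \cdot 36 \cdot 77 = 2520 \cdot 77 = 194040$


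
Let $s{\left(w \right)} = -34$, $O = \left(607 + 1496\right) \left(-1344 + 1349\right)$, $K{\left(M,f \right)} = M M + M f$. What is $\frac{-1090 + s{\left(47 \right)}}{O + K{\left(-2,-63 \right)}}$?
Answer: $- \frac{1124}{10645} \approx -0.10559$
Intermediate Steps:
$K{\left(M,f \right)} = M^{2} + M f$
$O = 10515$ ($O = 2103 \cdot 5 = 10515$)
$\frac{-1090 + s{\left(47 \right)}}{O + K{\left(-2,-63 \right)}} = \frac{-1090 - 34}{10515 - 2 \left(-2 - 63\right)} = - \frac{1124}{10515 - -130} = - \frac{1124}{10515 + 130} = - \frac{1124}{10645}$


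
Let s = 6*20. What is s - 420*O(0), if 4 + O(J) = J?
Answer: 1800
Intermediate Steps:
O(J) = -4 + J
s = 120
s - 420*O(0) = 120 - 420*(-4 + 0) = 120 - 420*(-4) = 120 + 1680 = 1800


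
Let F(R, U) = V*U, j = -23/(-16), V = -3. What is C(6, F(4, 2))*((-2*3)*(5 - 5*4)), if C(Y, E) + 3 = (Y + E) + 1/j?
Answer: -4770/23 ≈ -207.39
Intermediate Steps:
j = 23/16 (j = -23*(-1/16) = 23/16 ≈ 1.4375)
F(R, U) = -3*U
C(Y, E) = -53/23 + E + Y (C(Y, E) = -3 + ((Y + E) + 1/(23/16)) = -3 + ((E + Y) + 16/23) = -3 + (16/23 + E + Y) = -53/23 + E + Y)
C(6, F(4, 2))*((-2*3)*(5 - 5*4)) = (-53/23 - 3*2 + 6)*((-2*3)*(5 - 5*4)) = (-53/23 - 6 + 6)*(-6*(5 - 20)) = -(-318)*(-15)/23 = -53/23*90 = -4770/23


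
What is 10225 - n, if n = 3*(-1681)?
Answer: 15268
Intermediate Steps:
n = -5043
10225 - n = 10225 - 1*(-5043) = 10225 + 5043 = 15268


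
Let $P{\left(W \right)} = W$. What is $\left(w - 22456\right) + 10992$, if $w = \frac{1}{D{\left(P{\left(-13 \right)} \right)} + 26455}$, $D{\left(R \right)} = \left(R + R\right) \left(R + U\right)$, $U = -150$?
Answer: $- \frac{351864551}{30693} \approx -11464.0$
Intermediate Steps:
$D{\left(R \right)} = 2 R \left(-150 + R\right)$ ($D{\left(R \right)} = \left(R + R\right) \left(R - 150\right) = 2 R \left(-150 + R\right)$)
$w = \frac{1}{30693}$ ($w = \frac{1}{2 \left(-13\right) \left(-150 - 13\right) + 26455} = \frac{1}{2 \left(-13\right) \left(-163\right) + 26455} = \frac{1}{4238 + 26455} = \frac{1}{30693} \approx 3.2581 \cdot 10^{-5}$)
$\left(w - 22456\right) + 10992 = \left(\frac{1}{30693} - 22456\right) + 10992 = - \frac{689242007}{30693} + 10992 = - \frac{351864551}{30693}$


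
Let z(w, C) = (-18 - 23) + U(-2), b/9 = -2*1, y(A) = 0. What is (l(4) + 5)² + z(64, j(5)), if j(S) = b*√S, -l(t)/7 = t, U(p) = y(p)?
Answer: 488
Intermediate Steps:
U(p) = 0
b = -18 (b = 9*(-2*1) = 9*(-2) = -18)
l(t) = -7*t
j(S) = -18*√S
z(w, C) = -41 (z(w, C) = (-18 - 23) + 0 = -41 + 0 = -41)
(l(4) + 5)² + z(64, j(5)) = (-7*4 + 5)² - 41 = (-28 + 5)² - 41 = (-23)² - 41 = 529 - 41 = 488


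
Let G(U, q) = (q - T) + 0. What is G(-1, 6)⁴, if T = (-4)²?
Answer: 10000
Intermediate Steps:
T = 16
G(U, q) = -16 + q (G(U, q) = (q - 1*16) + 0 = (q - 16) + 0 = (-16 + q) + 0 = -16 + q)
G(-1, 6)⁴ = (-16 + 6)⁴ = (-10)⁴ = 10000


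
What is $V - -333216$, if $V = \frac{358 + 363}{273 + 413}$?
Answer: $\frac{32655271}{98} \approx 3.3322 \cdot 10^{5}$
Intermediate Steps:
$V = \frac{103}{98}$ ($V = \frac{721}{686} = 721 \cdot \frac{1}{686} = \frac{103}{98} \approx 1.051$)
$V - -333216 = \frac{103}{98} - -333216 = \frac{103}{98} + 333216 = \frac{32655271}{98}$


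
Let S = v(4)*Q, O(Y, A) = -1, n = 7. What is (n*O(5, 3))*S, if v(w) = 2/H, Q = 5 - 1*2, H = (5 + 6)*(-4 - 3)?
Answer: 6/11 ≈ 0.54545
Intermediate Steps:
H = -77 (H = 11*(-7) = -77)
Q = 3 (Q = 5 - 2 = 3)
v(w) = -2/77 (v(w) = 2/(-77) = 2*(-1/77) = -2/77)
S = -6/77 (S = -2/77*3 = -6/77 ≈ -0.077922)
(n*O(5, 3))*S = (7*(-1))*(-6/77) = -7*(-6/77) = 6/11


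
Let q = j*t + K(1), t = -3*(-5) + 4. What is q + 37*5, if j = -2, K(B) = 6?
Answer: 153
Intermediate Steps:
t = 19 (t = 15 + 4 = 19)
q = -32 (q = -2*19 + 6 = -38 + 6 = -32)
q + 37*5 = -32 + 37*5 = -32 + 185 = 153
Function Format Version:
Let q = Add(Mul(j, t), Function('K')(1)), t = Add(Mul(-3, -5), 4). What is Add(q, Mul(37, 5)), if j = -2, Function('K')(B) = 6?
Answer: 153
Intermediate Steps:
t = 19 (t = Add(15, 4) = 19)
q = -32 (q = Add(Mul(-2, 19), 6) = Add(-38, 6) = -32)
Add(q, Mul(37, 5)) = Add(-32, Mul(37, 5)) = Add(-32, 185) = 153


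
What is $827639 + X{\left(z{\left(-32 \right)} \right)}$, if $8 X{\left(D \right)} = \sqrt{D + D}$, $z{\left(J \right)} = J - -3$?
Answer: $827639 + \frac{i \sqrt{58}}{8} \approx 8.2764 \cdot 10^{5} + 0.95197 i$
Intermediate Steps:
$z{\left(J \right)} = 3 + J$ ($z{\left(J \right)} = J + 3 = 3 + J$)
$X{\left(D \right)} = \frac{\sqrt{2} \sqrt{D}}{8}$ ($X{\left(D \right)} = \frac{\sqrt{D + D}}{8} = \frac{\sqrt{2 D}}{8} = \frac{\sqrt{2} \sqrt{D}}{8}$)
$827639 + X{\left(z{\left(-32 \right)} \right)} = 827639 + \frac{\sqrt{2} \sqrt{3 - 32}}{8} = 827639 + \frac{\sqrt{2} \sqrt{-29}}{8} = 827639 + \frac{\sqrt{2} i \sqrt{29}}{8} = 827639 + \frac{i \sqrt{58}}{8}$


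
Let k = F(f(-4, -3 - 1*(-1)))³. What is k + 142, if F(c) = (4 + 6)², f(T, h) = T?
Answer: 1000142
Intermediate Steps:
F(c) = 100 (F(c) = 10² = 100)
k = 1000000 (k = 100³ = 1000000)
k + 142 = 1000000 + 142 = 1000142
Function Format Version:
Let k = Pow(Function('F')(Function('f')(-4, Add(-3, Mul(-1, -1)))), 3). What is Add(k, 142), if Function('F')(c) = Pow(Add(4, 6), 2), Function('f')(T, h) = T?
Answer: 1000142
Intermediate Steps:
Function('F')(c) = 100 (Function('F')(c) = Pow(10, 2) = 100)
k = 1000000 (k = Pow(100, 3) = 1000000)
Add(k, 142) = Add(1000000, 142) = 1000142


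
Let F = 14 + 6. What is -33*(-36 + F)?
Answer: 528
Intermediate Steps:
F = 20
-33*(-36 + F) = -33*(-36 + 20) = -33*(-16) = 528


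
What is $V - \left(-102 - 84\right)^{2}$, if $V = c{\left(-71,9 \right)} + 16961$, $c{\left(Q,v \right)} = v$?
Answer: $-17626$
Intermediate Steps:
$V = 16970$ ($V = 9 + 16961 = 16970$)
$V - \left(-102 - 84\right)^{2} = 16970 - \left(-102 - 84\right)^{2} = 16970 - \left(-186\right)^{2} = 16970 - 34596 = -17626$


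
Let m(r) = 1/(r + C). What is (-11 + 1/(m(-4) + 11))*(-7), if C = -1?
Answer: 4123/54 ≈ 76.352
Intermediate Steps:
m(r) = 1/(-1 + r) (m(r) = 1/(r - 1) = 1/(-1 + r))
(-11 + 1/(m(-4) + 11))*(-7) = (-11 + 1/(1/(-1 - 4) + 11))*(-7) = (-11 + 1/(1/(-5) + 11))*(-7) = (-11 + 1/(-⅕ + 11))*(-7) = (-11 + 1/(54/5))*(-7) = (-11 + 5/54)*(-7) = -589/54*(-7) = 4123/54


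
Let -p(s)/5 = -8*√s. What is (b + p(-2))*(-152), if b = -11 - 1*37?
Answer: 7296 - 6080*I*√2 ≈ 7296.0 - 8598.4*I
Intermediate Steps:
p(s) = 40*√s (p(s) = -(-40)*√s = 40*√s)
b = -48 (b = -11 - 37 = -48)
(b + p(-2))*(-152) = (-48 + 40*√(-2))*(-152) = (-48 + 40*(I*√2))*(-152) = (-48 + 40*I*√2)*(-152) = 7296 - 6080*I*√2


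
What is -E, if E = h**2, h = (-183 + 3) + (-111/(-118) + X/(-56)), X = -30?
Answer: -86978396241/2729104 ≈ -31871.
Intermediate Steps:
h = -294921/1652 (h = (-183 + 3) + (-111/(-118) - 30/(-56)) = -180 + (-111*(-1/118) - 30*(-1/56)) = -180 + (111/118 + 15/28) = -180 + 2439/1652 = -294921/1652 ≈ -178.52)
E = 86978396241/2729104 (E = (-294921/1652)**2 = 86978396241/2729104 ≈ 31871.)
-E = -1*86978396241/2729104 = -86978396241/2729104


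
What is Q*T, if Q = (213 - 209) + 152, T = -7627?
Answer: -1189812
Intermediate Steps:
Q = 156 (Q = 4 + 152 = 156)
Q*T = 156*(-7627) = -1189812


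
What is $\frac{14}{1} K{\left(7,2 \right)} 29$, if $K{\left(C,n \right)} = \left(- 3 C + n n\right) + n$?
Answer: $-6090$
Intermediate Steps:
$K{\left(C,n \right)} = n + n^{2} - 3 C$ ($K{\left(C,n \right)} = \left(- 3 C + n^{2}\right) + n = \left(n^{2} - 3 C\right) + n = n + n^{2} - 3 C$)
$\frac{14}{1} K{\left(7,2 \right)} 29 = \frac{14}{1} \left(2 + 2^{2} - 21\right) 29 = 14 \cdot 1 \left(2 + 4 - 21\right) 29 = 14 \left(-15\right) 29 = \left(-210\right) 29 = -6090$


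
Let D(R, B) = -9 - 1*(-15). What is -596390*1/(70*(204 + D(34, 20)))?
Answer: -59639/1470 ≈ -40.571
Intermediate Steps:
D(R, B) = 6 (D(R, B) = -9 + 15 = 6)
-596390*1/(70*(204 + D(34, 20))) = -596390*1/(70*(204 + 6)) = -596390/(70*210) = -596390/14700 = -596390*1/14700 = -59639/1470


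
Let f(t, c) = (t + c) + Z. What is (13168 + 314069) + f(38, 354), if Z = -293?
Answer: 327336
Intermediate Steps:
f(t, c) = -293 + c + t (f(t, c) = (t + c) - 293 = (c + t) - 293 = -293 + c + t)
(13168 + 314069) + f(38, 354) = (13168 + 314069) + (-293 + 354 + 38) = 327237 + 99 = 327336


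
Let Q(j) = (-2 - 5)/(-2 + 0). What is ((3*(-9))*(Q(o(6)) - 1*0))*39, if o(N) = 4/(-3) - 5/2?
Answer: -7371/2 ≈ -3685.5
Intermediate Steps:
o(N) = -23/6 (o(N) = 4*(-1/3) - 5*1/2 = -4/3 - 5/2 = -23/6)
Q(j) = 7/2 (Q(j) = -7/(-2) = -7*(-1/2) = 7/2)
((3*(-9))*(Q(o(6)) - 1*0))*39 = ((3*(-9))*(7/2 - 1*0))*39 = -27*(7/2 + 0)*39 = -27*7/2*39 = -189/2*39 = -7371/2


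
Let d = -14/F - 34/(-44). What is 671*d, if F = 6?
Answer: -6283/6 ≈ -1047.2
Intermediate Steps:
d = -103/66 (d = -14/6 - 34/(-44) = -14*⅙ - 34*(-1/44) = -7/3 + 17/22 = -103/66 ≈ -1.5606)
671*d = 671*(-103/66) = -6283/6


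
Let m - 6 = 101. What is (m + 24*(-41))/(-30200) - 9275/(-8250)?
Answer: 1149361/996600 ≈ 1.1533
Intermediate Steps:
m = 107 (m = 6 + 101 = 107)
(m + 24*(-41))/(-30200) - 9275/(-8250) = (107 + 24*(-41))/(-30200) - 9275/(-8250) = (107 - 984)*(-1/30200) - 9275*(-1/8250) = -877*(-1/30200) + 371/330 = 877/30200 + 371/330 = 1149361/996600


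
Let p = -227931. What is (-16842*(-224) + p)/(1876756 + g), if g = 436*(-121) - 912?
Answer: 1181559/607696 ≈ 1.9443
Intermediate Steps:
g = -53668 (g = -52756 - 912 = -53668)
(-16842*(-224) + p)/(1876756 + g) = (-16842*(-224) - 227931)/(1876756 - 53668) = (3772608 - 227931)/1823088 = 3544677*(1/1823088) = 1181559/607696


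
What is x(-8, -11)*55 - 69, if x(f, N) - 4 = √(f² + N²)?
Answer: 151 + 55*√185 ≈ 899.08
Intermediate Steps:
x(f, N) = 4 + √(N² + f²) (x(f, N) = 4 + √(f² + N²) = 4 + √(N² + f²))
x(-8, -11)*55 - 69 = (4 + √((-11)² + (-8)²))*55 - 69 = (4 + √(121 + 64))*55 - 69 = (4 + √185)*55 - 69 = (220 + 55*√185) - 69 = 151 + 55*√185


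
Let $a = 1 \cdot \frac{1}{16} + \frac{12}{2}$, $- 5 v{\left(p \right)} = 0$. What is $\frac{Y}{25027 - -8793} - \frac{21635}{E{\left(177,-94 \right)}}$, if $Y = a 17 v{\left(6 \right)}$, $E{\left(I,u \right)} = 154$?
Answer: $- \frac{21635}{154} \approx -140.49$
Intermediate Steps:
$v{\left(p \right)} = 0$ ($v{\left(p \right)} = \left(- \frac{1}{5}\right) 0 = 0$)
$a = \frac{97}{16}$ ($a = 1 \cdot \frac{1}{16} + 12 \cdot \frac{1}{2} = \frac{1}{16} + 6 = \frac{97}{16} \approx 6.0625$)
$Y = 0$ ($Y = \frac{97}{16} \cdot 17 \cdot 0 = \frac{1649}{16} \cdot 0 = 0$)
$\frac{Y}{25027 - -8793} - \frac{21635}{E{\left(177,-94 \right)}} = \frac{0}{25027 - -8793} - \frac{21635}{154} = \frac{0}{25027 + 8793} - \frac{21635}{154} = \frac{0}{33820} - \frac{21635}{154} = 0 \cdot \frac{1}{33820} - \frac{21635}{154} = 0 - \frac{21635}{154} = - \frac{21635}{154}$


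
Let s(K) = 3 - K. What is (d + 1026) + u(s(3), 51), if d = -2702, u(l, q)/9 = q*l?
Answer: -1676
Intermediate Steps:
u(l, q) = 9*l*q (u(l, q) = 9*(q*l) = 9*(l*q) = 9*l*q)
(d + 1026) + u(s(3), 51) = (-2702 + 1026) + 9*(3 - 1*3)*51 = -1676 + 9*(3 - 3)*51 = -1676 + 9*0*51 = -1676 + 0 = -1676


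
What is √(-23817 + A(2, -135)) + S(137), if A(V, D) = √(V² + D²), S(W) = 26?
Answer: 26 + √(-23817 + √18229) ≈ 26.0 + 153.89*I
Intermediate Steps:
A(V, D) = √(D² + V²)
√(-23817 + A(2, -135)) + S(137) = √(-23817 + √((-135)² + 2²)) + 26 = √(-23817 + √(18225 + 4)) + 26 = √(-23817 + √18229) + 26 = 26 + √(-23817 + √18229)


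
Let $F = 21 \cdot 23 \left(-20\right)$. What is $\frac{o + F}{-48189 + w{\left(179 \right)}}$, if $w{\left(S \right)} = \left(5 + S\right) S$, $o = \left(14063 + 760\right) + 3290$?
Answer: $- \frac{8453}{15253} \approx -0.55419$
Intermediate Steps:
$o = 18113$ ($o = 14823 + 3290 = 18113$)
$F = -9660$ ($F = 483 \left(-20\right) = -9660$)
$w{\left(S \right)} = S \left(5 + S\right)$
$\frac{o + F}{-48189 + w{\left(179 \right)}} = \frac{18113 - 9660}{-48189 + 179 \left(5 + 179\right)} = \frac{8453}{-48189 + 179 \cdot 184} = \frac{8453}{-48189 + 32936} = \frac{8453}{-15253} = 8453 \left(- \frac{1}{15253}\right) = - \frac{8453}{15253}$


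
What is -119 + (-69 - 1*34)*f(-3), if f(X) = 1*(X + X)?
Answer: 499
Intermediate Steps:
f(X) = 2*X (f(X) = 1*(2*X) = 2*X)
-119 + (-69 - 1*34)*f(-3) = -119 + (-69 - 1*34)*(2*(-3)) = -119 + (-69 - 34)*(-6) = -119 - 103*(-6) = -119 + 618 = 499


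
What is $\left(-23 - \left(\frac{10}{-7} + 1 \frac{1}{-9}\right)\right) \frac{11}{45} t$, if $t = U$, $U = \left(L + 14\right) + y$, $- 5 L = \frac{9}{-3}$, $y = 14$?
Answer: $- \frac{2126696}{14175} \approx -150.03$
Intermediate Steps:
$L = \frac{3}{5}$ ($L = - \frac{9 \frac{1}{-3}}{5} = - \frac{9 \left(- \frac{1}{3}\right)}{5} = \left(- \frac{1}{5}\right) \left(-3\right) = \frac{3}{5} \approx 0.6$)
$U = \frac{143}{5}$ ($U = \left(\frac{3}{5} + 14\right) + 14 = \frac{73}{5} + 14 = \frac{143}{5} \approx 28.6$)
$t = \frac{143}{5} \approx 28.6$
$\left(-23 - \left(\frac{10}{-7} + 1 \frac{1}{-9}\right)\right) \frac{11}{45} t = \left(-23 - \left(\frac{10}{-7} + 1 \frac{1}{-9}\right)\right) \frac{11}{45} \cdot \frac{143}{5} = \left(-23 - \left(10 \left(- \frac{1}{7}\right) + 1 \left(- \frac{1}{9}\right)\right)\right) 11 \cdot \frac{1}{45} \cdot \frac{143}{5} = \left(-23 - \left(- \frac{10}{7} - \frac{1}{9}\right)\right) \frac{11}{45} \cdot \frac{143}{5} = \left(-23 - - \frac{97}{63}\right) \frac{11}{45} \cdot \frac{143}{5} = \left(-23 + \frac{97}{63}\right) \frac{11}{45} \cdot \frac{143}{5} = \left(- \frac{1352}{63}\right) \frac{11}{45} \cdot \frac{143}{5} = \left(- \frac{14872}{2835}\right) \frac{143}{5} = - \frac{2126696}{14175}$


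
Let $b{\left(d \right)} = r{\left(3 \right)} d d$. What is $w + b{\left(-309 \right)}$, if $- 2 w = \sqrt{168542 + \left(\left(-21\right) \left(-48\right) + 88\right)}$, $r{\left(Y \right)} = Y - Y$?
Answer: $- \frac{7 \sqrt{3462}}{2} \approx -205.94$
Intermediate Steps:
$r{\left(Y \right)} = 0$
$b{\left(d \right)} = 0$ ($b{\left(d \right)} = 0 d d = 0 d = 0$)
$w = - \frac{7 \sqrt{3462}}{2}$ ($w = - \frac{\sqrt{168542 + \left(\left(-21\right) \left(-48\right) + 88\right)}}{2} = - \frac{\sqrt{168542 + \left(1008 + 88\right)}}{2} = - \frac{\sqrt{168542 + 1096}}{2} = - \frac{\sqrt{169638}}{2} = - \frac{7 \sqrt{3462}}{2} \approx -205.94$)
$w + b{\left(-309 \right)} = - \frac{7 \sqrt{3462}}{2} + 0 = - \frac{7 \sqrt{3462}}{2}$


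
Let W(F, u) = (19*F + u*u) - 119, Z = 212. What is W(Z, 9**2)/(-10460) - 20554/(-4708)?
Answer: 2071276/615571 ≈ 3.3648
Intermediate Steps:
W(F, u) = -119 + u**2 + 19*F (W(F, u) = (19*F + u**2) - 119 = (u**2 + 19*F) - 119 = -119 + u**2 + 19*F)
W(Z, 9**2)/(-10460) - 20554/(-4708) = (-119 + (9**2)**2 + 19*212)/(-10460) - 20554/(-4708) = (-119 + 81**2 + 4028)*(-1/10460) - 20554*(-1/4708) = (-119 + 6561 + 4028)*(-1/10460) + 10277/2354 = 10470*(-1/10460) + 10277/2354 = -1047/1046 + 10277/2354 = 2071276/615571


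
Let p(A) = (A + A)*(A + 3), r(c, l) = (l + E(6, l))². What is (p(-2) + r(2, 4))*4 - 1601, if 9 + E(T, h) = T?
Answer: -1613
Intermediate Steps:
E(T, h) = -9 + T
r(c, l) = (-3 + l)² (r(c, l) = (l + (-9 + 6))² = (l - 3)² = (-3 + l)²)
p(A) = 2*A*(3 + A) (p(A) = (2*A)*(3 + A) = 2*A*(3 + A))
(p(-2) + r(2, 4))*4 - 1601 = (2*(-2)*(3 - 2) + (-3 + 4)²)*4 - 1601 = (2*(-2)*1 + 1²)*4 - 1601 = (-4 + 1)*4 - 1601 = -3*4 - 1601 = -12 - 1601 = -1613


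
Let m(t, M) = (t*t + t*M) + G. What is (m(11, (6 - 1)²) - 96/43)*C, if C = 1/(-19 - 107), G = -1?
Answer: -16889/5418 ≈ -3.1172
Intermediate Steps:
C = -1/126 (C = 1/(-126) = -1/126 ≈ -0.0079365)
m(t, M) = -1 + t² + M*t (m(t, M) = (t*t + t*M) - 1 = (t² + M*t) - 1 = -1 + t² + M*t)
(m(11, (6 - 1)²) - 96/43)*C = ((-1 + 11² + (6 - 1)²*11) - 96/43)*(-1/126) = ((-1 + 121 + 5²*11) - 96*1/43)*(-1/126) = ((-1 + 121 + 25*11) - 96/43)*(-1/126) = ((-1 + 121 + 275) - 96/43)*(-1/126) = (395 - 96/43)*(-1/126) = (16889/43)*(-1/126) = -16889/5418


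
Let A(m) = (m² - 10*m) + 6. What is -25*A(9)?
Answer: 75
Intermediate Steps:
A(m) = 6 + m² - 10*m
-25*A(9) = -25*(6 + 9² - 10*9) = -25*(6 + 81 - 90) = -25*(-3) = 75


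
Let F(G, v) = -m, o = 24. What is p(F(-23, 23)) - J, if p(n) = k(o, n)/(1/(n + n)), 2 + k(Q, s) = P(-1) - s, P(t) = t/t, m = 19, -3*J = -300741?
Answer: -100931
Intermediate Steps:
J = 100247 (J = -⅓*(-300741) = 100247)
P(t) = 1
k(Q, s) = -1 - s (k(Q, s) = -2 + (1 - s) = -1 - s)
F(G, v) = -19 (F(G, v) = -1*19 = -19)
p(n) = 2*n*(-1 - n) (p(n) = (-1 - n)/(1/(n + n)) = (-1 - n)/(1/(2*n)) = (-1 - n)/((1/(2*n))) = (-1 - n)*(2*n) = 2*n*(-1 - n))
p(F(-23, 23)) - J = -2*(-19)*(1 - 19) - 1*100247 = -2*(-19)*(-18) - 100247 = -684 - 100247 = -100931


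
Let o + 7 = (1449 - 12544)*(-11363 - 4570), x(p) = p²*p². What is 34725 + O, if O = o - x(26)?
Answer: 176354377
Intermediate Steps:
x(p) = p⁴
o = 176776628 (o = -7 + (1449 - 12544)*(-11363 - 4570) = -7 - 11095*(-15933) = -7 + 176776635 = 176776628)
O = 176319652 (O = 176776628 - 1*26⁴ = 176776628 - 1*456976 = 176776628 - 456976 = 176319652)
34725 + O = 34725 + 176319652 = 176354377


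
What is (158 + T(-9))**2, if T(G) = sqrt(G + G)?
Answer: 24946 + 948*I*sqrt(2) ≈ 24946.0 + 1340.7*I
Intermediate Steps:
T(G) = sqrt(2)*sqrt(G) (T(G) = sqrt(2*G) = sqrt(2)*sqrt(G))
(158 + T(-9))**2 = (158 + sqrt(2)*sqrt(-9))**2 = (158 + sqrt(2)*(3*I))**2 = (158 + 3*I*sqrt(2))**2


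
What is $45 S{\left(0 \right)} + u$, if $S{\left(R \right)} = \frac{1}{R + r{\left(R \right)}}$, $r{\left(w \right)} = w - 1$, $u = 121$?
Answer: $76$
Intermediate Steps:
$r{\left(w \right)} = -1 + w$
$S{\left(R \right)} = \frac{1}{-1 + 2 R}$ ($S{\left(R \right)} = \frac{1}{R + \left(-1 + R\right)} = \frac{1}{-1 + 2 R}$)
$45 S{\left(0 \right)} + u = \frac{45}{-1 + 2 \cdot 0} + 121 = \frac{45}{-1 + 0} + 121 = \frac{45}{-1} + 121 = 45 \left(-1\right) + 121 = -45 + 121 = 76$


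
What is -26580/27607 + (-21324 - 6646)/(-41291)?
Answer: -325346990/1139920637 ≈ -0.28541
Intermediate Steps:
-26580/27607 + (-21324 - 6646)/(-41291) = -26580*1/27607 - 27970*(-1/41291) = -26580/27607 + 27970/41291 = -325346990/1139920637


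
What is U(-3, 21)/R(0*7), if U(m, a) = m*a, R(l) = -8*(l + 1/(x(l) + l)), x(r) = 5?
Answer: 315/8 ≈ 39.375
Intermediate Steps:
R(l) = -8*l - 8/(5 + l) (R(l) = -8*(l + 1/(5 + l)) = -8*l - 8/(5 + l))
U(m, a) = a*m
U(-3, 21)/R(0*7) = (21*(-3))/((8*(-1 - (0*7)² - 0*7)/(5 + 0*7))) = -63*(5 + 0)/(8*(-1 - 1*0² - 5*0)) = -63*5/(8*(-1 - 1*0 + 0)) = -63*5/(8*(-1 + 0 + 0)) = -63/(8*(⅕)*(-1)) = -63/(-8/5) = -63*(-5/8) = 315/8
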